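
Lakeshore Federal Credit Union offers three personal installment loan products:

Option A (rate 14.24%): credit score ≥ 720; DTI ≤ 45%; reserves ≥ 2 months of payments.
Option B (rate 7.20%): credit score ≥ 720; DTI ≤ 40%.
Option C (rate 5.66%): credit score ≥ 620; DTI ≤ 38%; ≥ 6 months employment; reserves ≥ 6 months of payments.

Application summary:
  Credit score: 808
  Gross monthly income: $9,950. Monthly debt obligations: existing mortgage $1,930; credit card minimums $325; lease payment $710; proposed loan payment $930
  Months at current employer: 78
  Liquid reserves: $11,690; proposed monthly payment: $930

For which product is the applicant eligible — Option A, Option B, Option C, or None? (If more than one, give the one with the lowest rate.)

Total debts = (1,930 + 325 + 710 + 930) = 3,895; DTI = 3,895/9,950 = 39.1%.
Reserves = 11,690/930 = 12.6 months.
Option A: score 808 ≥ 720; DTI 39.1% ≤ 45%; reserves 12.6 ≥ 2 mo → qualifies.
Option B: score 808 ≥ 720; DTI 39.1% ≤ 40% → qualifies.
Option C: score 808 ≥ 620; DTI 39.1% > 38%; employment 78 ≥ 6 mo; reserves 12.6 ≥ 6 mo → does not qualify.
Qualifying: Option A, Option B. Lowest rate is 7.20% → Option B.

Option B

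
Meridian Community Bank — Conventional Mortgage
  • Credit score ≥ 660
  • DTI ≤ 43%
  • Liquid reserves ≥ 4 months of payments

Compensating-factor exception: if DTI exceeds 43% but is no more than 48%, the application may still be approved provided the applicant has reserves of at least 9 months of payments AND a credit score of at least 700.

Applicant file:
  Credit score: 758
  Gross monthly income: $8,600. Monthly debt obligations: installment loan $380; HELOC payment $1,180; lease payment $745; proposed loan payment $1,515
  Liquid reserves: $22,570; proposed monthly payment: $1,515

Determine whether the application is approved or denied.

Approved

Credit score 758 ≥ 660 (meets base)
Total debts = (380 + 1,180 + 745 + 1,515) = 3,820. DTI: 3,820 ÷ 8,600 = 44.4%, over the 43% base limit.
Reserves = 22,570/1,515 = 14.9 months ≥ 4
44.4% falls in the override range (43%–48%), so the compensating-factor test applies.
Override check — reserves: 14.9 mo (ok); score: 758 (ok).
Both compensating conditions met → exception applies.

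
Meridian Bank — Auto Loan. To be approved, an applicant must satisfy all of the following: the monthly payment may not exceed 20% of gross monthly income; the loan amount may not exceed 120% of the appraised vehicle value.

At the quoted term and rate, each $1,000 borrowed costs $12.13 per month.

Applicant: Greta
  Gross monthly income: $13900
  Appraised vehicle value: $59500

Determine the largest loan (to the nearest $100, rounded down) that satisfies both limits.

$71,400

Payment cap: 20% × $13,900 = $2,780/month.
At $12.13 per $1,000, that supports 2,780/12.13 × 1,000 ≈ $229,183 → $229,100.
LTV cap: 120% × $59,500 = $71,400 → $71,400.
Binding constraint: loan-to-value.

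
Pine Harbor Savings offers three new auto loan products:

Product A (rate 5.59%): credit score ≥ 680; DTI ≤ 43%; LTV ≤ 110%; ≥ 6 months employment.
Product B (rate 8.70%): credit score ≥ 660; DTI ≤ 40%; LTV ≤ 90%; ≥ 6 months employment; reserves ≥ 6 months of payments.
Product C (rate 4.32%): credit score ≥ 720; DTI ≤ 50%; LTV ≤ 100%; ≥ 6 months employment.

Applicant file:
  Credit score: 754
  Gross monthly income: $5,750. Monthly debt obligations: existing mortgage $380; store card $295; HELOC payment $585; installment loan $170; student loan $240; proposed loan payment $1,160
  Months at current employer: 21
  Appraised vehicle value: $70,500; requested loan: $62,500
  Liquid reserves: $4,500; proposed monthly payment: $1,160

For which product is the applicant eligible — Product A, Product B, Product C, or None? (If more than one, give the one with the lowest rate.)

Total debts = (380 + 295 + 585 + 170 + 240 + 1,160) = 2,830; DTI = 2,830/5,750 = 49.2%.
LTV = 62,500/70,500 = 88.7%.
Reserves = 4,500/1,160 = 3.9 months.
Product A: score 754 ≥ 680; DTI 49.2% > 43%; LTV 88.7% ≤ 110%; employment 21 ≥ 6 mo → does not qualify.
Product B: score 754 ≥ 660; DTI 49.2% > 40%; LTV 88.7% ≤ 90%; employment 21 ≥ 6 mo; reserves 3.9 < 6 mo → does not qualify.
Product C: score 754 ≥ 720; DTI 49.2% ≤ 50%; LTV 88.7% ≤ 100%; employment 21 ≥ 6 mo → qualifies.

Product C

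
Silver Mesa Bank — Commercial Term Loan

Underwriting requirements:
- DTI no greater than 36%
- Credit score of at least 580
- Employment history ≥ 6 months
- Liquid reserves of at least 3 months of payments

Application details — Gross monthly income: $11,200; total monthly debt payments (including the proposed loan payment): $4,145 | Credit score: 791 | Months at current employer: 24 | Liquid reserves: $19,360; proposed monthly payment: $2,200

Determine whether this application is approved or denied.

DTI: 4,145 ÷ 11,200 = 37%, exceeds the 36% cap
Credit score 791 ≥ 580 (meets)
Employment 24 ≥ 6 months
Reserves = 19,360/2,200 = 8.8 months ≥ 3
Fails on DTI.

Denied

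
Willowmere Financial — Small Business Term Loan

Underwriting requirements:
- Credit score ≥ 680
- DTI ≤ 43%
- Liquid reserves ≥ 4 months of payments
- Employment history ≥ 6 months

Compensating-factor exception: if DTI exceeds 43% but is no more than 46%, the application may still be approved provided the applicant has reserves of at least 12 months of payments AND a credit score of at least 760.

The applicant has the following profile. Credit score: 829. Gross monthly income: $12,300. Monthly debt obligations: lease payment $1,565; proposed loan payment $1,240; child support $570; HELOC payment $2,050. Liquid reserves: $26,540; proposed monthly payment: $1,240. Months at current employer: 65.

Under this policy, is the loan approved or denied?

Approved

Credit score 829 ≥ 680 (meets base)
Total debts = (1,565 + 1,240 + 570 + 2,050) = 5,425. DTI = 5,425/12,300 = 44.1% > 43% — standard DTI limit exceeded.
Reserves: 26,540 ÷ 1,240 = 21.4 months (meets 4-month minimum)
Employment 65 ≥ 6 months
44.1% falls in the override range (43%–46%), so the compensating-factor test applies.
Override check — reserves: 21.4 mo (ok); score: 829 (ok).
Both compensating conditions met → exception applies.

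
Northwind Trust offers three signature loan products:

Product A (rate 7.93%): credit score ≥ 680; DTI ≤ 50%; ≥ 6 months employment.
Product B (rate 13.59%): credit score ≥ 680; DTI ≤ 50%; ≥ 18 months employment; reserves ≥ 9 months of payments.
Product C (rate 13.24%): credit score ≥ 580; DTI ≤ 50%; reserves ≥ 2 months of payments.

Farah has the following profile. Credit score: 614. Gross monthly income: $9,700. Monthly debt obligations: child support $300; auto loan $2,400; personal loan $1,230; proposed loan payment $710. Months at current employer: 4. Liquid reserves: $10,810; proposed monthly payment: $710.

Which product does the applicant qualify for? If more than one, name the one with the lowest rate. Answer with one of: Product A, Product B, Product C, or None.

Product C

Total debts = (300 + 2,400 + 1,230 + 710) = 4,640; DTI = 4,640/9,700 = 47.8%.
Reserves = 10,810/710 = 15.2 months.
Product A: score 614 < 680; DTI 47.8% ≤ 50%; employment 4 < 6 mo → does not qualify.
Product B: score 614 < 680; DTI 47.8% ≤ 50%; employment 4 < 18 mo; reserves 15.2 ≥ 9 mo → does not qualify.
Product C: score 614 ≥ 580; DTI 47.8% ≤ 50%; reserves 15.2 ≥ 2 mo → qualifies.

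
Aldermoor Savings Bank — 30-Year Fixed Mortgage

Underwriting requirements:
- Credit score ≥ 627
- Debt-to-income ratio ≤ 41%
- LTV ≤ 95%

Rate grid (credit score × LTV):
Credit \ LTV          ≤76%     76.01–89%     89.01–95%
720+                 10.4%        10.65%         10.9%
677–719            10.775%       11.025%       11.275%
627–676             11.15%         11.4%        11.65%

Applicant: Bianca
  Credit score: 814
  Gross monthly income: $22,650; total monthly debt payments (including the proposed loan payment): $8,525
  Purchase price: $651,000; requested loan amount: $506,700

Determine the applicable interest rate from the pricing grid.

10.65%

Credit score 814 ≥ 627; Debt-to-income = 8,525/22,650 = 37.6% — meets 41% limit
LTV = 506,700/651,000 = 77.8% ≤ 95%
Credit 814 → row 720+; LTV 77.8% → column 76.01–89%. Grid cell → 10.65%.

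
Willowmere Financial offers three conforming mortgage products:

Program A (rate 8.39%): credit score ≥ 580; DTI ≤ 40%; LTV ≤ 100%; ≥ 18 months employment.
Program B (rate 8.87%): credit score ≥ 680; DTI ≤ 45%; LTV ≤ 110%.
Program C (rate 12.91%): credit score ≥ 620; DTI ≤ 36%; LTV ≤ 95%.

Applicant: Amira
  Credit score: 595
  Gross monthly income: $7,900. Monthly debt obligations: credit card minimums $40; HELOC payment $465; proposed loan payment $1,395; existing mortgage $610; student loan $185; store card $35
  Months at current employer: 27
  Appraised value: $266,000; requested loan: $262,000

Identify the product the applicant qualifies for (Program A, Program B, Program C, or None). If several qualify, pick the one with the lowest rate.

Program A

Total debts = (40 + 465 + 1,395 + 610 + 185 + 35) = 2,730; DTI = 2,730/7,900 = 34.6%.
LTV = 262,000/266,000 = 98.5%.
Program A: score 595 ≥ 580; DTI 34.6% ≤ 40%; LTV 98.5% ≤ 100%; employment 27 ≥ 18 mo → qualifies.
Program B: score 595 < 680; DTI 34.6% ≤ 45%; LTV 98.5% ≤ 110% → does not qualify.
Program C: score 595 < 620; DTI 34.6% ≤ 36%; LTV 98.5% > 95% → does not qualify.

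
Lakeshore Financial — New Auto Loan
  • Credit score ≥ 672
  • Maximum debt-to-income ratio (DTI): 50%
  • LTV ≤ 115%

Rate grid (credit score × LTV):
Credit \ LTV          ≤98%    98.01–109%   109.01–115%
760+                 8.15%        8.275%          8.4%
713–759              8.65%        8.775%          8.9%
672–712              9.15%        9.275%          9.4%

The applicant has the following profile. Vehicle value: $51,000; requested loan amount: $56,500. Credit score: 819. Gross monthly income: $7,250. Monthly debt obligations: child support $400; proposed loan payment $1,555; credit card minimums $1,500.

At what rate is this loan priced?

Credit score 819 ≥ 672; Total monthly debts = (400 + 1,555 + 1,500) = 3,455. DTI: 3,455 ÷ 7,250 = 47.7%, within the 50% cap
Loan-to-value = 56,500/51,000 = 110.8% — pass (115% max)
Row: 819 falls in 760+. Column: 110.8% falls in 109.01–115%. Rate = 8.4%.

8.4%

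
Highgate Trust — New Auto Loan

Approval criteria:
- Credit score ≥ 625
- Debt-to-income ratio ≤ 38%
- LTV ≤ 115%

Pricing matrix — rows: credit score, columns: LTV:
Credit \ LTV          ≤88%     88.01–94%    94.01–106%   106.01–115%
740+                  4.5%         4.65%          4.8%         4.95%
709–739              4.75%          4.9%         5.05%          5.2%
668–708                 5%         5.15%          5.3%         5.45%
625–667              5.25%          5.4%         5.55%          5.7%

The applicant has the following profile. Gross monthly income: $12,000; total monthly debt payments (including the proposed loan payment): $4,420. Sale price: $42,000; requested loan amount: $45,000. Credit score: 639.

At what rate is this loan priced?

Credit score 639 ≥ 625; Debt-to-income = 4,420/12,000 = 36.8% — meets 38% limit
LTV = 45,000/42,000 = 107.1% ≤ 115%
Row: 639 falls in 625–667. Column: 107.1% falls in 106.01–115%. Rate = 5.7%.

5.7%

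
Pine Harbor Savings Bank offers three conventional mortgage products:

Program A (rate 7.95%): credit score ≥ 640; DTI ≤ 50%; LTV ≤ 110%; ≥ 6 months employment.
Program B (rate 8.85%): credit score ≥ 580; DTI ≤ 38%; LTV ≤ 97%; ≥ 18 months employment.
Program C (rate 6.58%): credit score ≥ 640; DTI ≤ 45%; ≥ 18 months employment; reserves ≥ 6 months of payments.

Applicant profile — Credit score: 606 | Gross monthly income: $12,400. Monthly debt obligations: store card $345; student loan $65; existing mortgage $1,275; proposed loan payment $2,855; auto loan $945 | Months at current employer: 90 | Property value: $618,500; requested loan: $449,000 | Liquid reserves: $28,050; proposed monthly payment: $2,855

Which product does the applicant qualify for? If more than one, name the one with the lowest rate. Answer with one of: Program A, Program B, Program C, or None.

None

Total debts = (345 + 65 + 1,275 + 2,855 + 945) = 5,485; DTI = 5,485/12,400 = 44.2%.
LTV = 449,000/618,500 = 72.6%.
Reserves = 28,050/2,855 = 9.8 months.
Program A: score 606 < 640; DTI 44.2% ≤ 50%; LTV 72.6% ≤ 110%; employment 90 ≥ 6 mo → does not qualify.
Program B: score 606 ≥ 580; DTI 44.2% > 38%; LTV 72.6% ≤ 97%; employment 90 ≥ 18 mo → does not qualify.
Program C: score 606 < 640; DTI 44.2% ≤ 45%; employment 90 ≥ 18 mo; reserves 9.8 ≥ 6 mo → does not qualify.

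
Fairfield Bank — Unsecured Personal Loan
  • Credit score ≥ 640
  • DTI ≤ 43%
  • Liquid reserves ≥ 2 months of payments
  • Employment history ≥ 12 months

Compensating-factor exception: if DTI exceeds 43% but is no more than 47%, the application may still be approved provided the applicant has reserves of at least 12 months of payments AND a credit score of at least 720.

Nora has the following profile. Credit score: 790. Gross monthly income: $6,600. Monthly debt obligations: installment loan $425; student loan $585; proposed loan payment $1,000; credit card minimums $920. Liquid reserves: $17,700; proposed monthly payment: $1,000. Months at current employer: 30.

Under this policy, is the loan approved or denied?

Approved

Credit score 790 ≥ 640 (meets base)
Total debts = (425 + 585 + 1,000 + 920) = 2,930. DTI: 2,930 ÷ 6,600 = 44.4%, over the 43% base limit.
Reserves: 17,700 ÷ 1,000 = 17.7 months (meets 2-month minimum)
Employment 30 ≥ 12 months
44.4% falls in the override range (43%–47%), so the compensating-factor test applies.
Reserves 17.7 ≥ 12 months; credit score 790 ≥ 720.
Both compensating conditions met → exception applies.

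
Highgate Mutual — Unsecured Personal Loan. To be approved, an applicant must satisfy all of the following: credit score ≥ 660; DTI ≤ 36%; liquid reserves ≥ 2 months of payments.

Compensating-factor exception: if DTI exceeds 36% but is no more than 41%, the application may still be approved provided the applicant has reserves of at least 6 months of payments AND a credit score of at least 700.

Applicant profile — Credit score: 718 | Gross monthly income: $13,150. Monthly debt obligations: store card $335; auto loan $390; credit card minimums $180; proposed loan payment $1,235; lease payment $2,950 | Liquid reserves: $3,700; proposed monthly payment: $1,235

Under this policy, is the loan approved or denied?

Denied

Credit score 718 ≥ 660 (meets base)
Total debts = (335 + 390 + 180 + 1,235 + 2,950) = 5,090. DTI: 5,090 ÷ 13,150 = 38.7%, over the 36% base limit.
Liquid reserves cover 3,700/1,235 = 3.0 months — ≥ 2 required
DTI 38.7% is within the 36%–41% exception band; checking compensating factors.
Override check — reserves: 3.0 mo (short of 6); score: 718 (ok).
Override conditions not both satisfied; exception does not apply.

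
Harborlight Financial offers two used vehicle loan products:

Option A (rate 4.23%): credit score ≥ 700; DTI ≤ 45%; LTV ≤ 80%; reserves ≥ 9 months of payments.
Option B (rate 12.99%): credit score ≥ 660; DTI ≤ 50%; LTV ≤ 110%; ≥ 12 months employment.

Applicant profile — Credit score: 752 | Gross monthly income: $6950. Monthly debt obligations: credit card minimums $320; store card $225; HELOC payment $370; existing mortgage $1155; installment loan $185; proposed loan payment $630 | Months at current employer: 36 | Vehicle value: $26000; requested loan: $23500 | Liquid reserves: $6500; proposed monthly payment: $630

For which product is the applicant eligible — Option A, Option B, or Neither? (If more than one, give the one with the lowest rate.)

Option B

Total debts = (320 + 225 + 370 + 1,155 + 185 + 630) = 2,885; DTI = 2,885/6,950 = 41.5%.
LTV = 23,500/26,000 = 90.4%.
Reserves = 6,500/630 = 10.3 months.
Option A: score 752 ≥ 700; DTI 41.5% ≤ 45%; LTV 90.4% > 80%; reserves 10.3 ≥ 9 mo → does not qualify.
Option B: score 752 ≥ 660; DTI 41.5% ≤ 50%; LTV 90.4% ≤ 110%; employment 36 ≥ 12 mo → qualifies.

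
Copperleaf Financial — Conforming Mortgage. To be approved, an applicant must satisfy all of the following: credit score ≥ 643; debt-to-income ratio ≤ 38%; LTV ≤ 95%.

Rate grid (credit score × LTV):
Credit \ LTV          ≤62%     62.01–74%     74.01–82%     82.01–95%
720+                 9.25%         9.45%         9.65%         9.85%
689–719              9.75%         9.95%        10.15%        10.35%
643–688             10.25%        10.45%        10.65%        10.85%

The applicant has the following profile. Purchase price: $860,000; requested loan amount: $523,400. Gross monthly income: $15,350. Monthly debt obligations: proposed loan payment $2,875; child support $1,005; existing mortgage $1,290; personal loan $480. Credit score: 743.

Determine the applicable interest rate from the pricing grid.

9.25%

Credit score 743 ≥ 643; Total monthly debts = (2,875 + 1,005 + 1,290 + 480) = 5,650. DTI: 5,650 ÷ 15,350 = 36.8%, within the 38% cap
Loan-to-value = 523,400/860,000 = 60.9% — pass (95% max)
Credit 743 → row 720+; LTV 60.9% → column ≤62%. Grid cell → 9.25%.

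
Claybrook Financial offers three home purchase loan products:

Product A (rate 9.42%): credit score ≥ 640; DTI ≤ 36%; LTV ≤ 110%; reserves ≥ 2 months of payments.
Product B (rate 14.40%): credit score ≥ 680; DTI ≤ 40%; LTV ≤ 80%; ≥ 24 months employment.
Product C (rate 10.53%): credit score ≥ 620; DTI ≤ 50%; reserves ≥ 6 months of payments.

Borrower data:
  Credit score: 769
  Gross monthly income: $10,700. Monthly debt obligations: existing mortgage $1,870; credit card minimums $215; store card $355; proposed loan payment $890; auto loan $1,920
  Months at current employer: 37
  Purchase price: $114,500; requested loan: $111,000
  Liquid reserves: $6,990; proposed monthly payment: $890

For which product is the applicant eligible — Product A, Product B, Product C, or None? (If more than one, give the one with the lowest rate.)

Product C

Total debts = (1,870 + 215 + 355 + 890 + 1,920) = 5,250; DTI = 5,250/10,700 = 49.1%.
LTV = 111,000/114,500 = 96.9%.
Reserves = 6,990/890 = 7.9 months.
Product A: score 769 ≥ 640; DTI 49.1% > 36%; LTV 96.9% ≤ 110%; reserves 7.9 ≥ 2 mo → does not qualify.
Product B: score 769 ≥ 680; DTI 49.1% > 40%; LTV 96.9% > 80%; employment 37 ≥ 24 mo → does not qualify.
Product C: score 769 ≥ 620; DTI 49.1% ≤ 50%; reserves 7.9 ≥ 6 mo → qualifies.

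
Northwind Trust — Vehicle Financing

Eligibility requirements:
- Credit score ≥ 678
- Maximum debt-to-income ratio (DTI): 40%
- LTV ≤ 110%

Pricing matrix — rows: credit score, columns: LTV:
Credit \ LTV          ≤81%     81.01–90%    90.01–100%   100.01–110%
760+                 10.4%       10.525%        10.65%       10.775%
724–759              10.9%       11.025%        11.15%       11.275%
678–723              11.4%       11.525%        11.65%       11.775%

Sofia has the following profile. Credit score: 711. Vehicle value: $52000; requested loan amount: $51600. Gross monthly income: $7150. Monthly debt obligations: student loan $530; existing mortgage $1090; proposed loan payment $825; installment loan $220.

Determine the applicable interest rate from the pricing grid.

11.65%

Credit score 711 ≥ 678; Total monthly debts = (530 + 1,090 + 825 + 220) = 2,665. DTI: 2,665 ÷ 7,150 = 37.3%, within the 40% cap
Loan-to-value = 51,600/52,000 = 99.2% — pass (110% max)
Credit 711 → row 678–723; LTV 99.2% → column 90.01–100%. Grid cell → 11.65%.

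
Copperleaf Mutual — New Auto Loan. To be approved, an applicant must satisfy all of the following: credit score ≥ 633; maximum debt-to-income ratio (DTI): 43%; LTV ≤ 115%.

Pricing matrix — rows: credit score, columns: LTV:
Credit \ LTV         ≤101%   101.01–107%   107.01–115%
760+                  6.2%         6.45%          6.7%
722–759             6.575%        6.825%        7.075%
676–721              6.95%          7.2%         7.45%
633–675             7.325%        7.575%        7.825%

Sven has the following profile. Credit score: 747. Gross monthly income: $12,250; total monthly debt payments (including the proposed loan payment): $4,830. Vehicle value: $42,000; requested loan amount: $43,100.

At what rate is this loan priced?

Credit score 747 ≥ 633; DTI: 4,830 ÷ 12,250 = 39.4%, within the 43% cap
Loan-to-value = 43,100/42,000 = 102.6% — pass (115% max)
Score 747 is in the 722–759 band; LTV 102.6% is in the 101.01–107% band → 6.825%.

6.825%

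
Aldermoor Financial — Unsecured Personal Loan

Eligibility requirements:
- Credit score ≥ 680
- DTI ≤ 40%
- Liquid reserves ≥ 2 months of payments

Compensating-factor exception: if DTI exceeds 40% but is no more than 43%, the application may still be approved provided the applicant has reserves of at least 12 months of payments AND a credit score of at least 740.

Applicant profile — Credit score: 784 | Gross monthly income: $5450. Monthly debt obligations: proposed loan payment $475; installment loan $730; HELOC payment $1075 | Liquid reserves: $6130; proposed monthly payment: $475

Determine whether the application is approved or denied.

Credit score 784 ≥ 680 (meets base)
Total debts = (475 + 730 + 1,075) = 2,280. DTI: 2,280 ÷ 5,450 = 41.8%, over the 40% base limit.
Reserves: 6,130 ÷ 475 = 12.9 months (meets 2-month minimum)
41.8% falls in the override range (40%–43%), so the compensating-factor test applies.
Reserves 12.9 ≥ 12 months; credit score 784 ≥ 740.
Both compensating conditions met → exception applies.

Approved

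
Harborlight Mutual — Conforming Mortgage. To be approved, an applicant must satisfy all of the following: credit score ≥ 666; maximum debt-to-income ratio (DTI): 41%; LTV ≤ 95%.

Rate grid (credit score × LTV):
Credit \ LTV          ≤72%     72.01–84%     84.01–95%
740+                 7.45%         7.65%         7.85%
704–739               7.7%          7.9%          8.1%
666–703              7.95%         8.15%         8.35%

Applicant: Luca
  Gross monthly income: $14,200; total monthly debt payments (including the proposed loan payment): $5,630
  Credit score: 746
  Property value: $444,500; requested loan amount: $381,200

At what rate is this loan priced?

7.85%

Credit score 746 ≥ 666; DTI = 5,630/14,200 = 39.6% ≤ 41%
LTV: 381,200 ÷ 444,500 = 85.8%, within 95% cap
Row: 746 falls in 740+. Column: 85.8% falls in 84.01–95%. Rate = 7.85%.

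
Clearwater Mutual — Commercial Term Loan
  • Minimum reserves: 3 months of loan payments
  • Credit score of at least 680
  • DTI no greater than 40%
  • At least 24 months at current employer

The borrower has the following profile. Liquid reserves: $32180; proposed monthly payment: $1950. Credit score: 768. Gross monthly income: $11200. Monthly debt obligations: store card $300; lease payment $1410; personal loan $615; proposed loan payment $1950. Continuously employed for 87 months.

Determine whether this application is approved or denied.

Reserves = 32,180/1,950 = 16.5 months ≥ 3
Credit score 768 ≥ 680 (meets)
Total monthly debts = (300 + 1,410 + 615 + 1,950) = 4,275. DTI: 4,275 ÷ 11,200 = 38.2%, within the 40% cap
Employment 87 ≥ 24 months
All criteria satisfied.

Approved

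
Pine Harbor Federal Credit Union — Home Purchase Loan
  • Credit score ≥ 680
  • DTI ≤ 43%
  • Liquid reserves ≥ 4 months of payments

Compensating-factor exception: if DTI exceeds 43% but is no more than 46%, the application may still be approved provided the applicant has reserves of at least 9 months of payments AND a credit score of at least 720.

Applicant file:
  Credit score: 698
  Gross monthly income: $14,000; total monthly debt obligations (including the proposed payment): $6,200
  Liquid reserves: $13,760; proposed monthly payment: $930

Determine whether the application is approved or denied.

Credit score 698 ≥ 680 (meets base)
DTI = 6,200/14,000 = 44.3% > 43% — standard DTI limit exceeded.
Liquid reserves cover 13,760/930 = 14.8 months — ≥ 4 required
DTI 44.3% is within the 43%–46% exception band; checking compensating factors.
Override check — reserves: 14.8 mo (ok); score: 698 (below 720).
Override conditions not both satisfied; exception does not apply.

Denied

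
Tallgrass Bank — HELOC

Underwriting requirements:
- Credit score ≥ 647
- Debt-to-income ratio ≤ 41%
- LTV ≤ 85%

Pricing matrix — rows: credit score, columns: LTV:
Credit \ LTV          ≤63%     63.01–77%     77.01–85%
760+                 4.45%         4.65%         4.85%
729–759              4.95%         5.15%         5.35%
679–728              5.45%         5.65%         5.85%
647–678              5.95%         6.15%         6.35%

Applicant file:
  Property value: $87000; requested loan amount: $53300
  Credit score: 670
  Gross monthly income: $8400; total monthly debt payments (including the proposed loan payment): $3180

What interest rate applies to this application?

Credit score 670 ≥ 647; DTI: 3,180 ÷ 8,400 = 37.9%, within the 41% cap
LTV = 53,300/87,000 = 61.3% ≤ 85%
Row: 670 falls in 647–678. Column: 61.3% falls in ≤63%. Rate = 5.95%.

5.95%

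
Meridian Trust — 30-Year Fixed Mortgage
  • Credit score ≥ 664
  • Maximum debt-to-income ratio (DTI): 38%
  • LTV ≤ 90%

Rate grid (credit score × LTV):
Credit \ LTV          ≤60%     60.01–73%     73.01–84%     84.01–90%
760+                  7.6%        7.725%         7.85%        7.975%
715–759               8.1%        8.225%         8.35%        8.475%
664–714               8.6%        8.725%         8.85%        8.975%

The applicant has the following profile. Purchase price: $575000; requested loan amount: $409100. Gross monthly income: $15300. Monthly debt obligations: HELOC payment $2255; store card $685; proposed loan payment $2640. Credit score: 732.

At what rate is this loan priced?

Credit score 732 ≥ 664; Total monthly debts = (2,255 + 685 + 2,640) = 5,580. Debt-to-income = 5,580/15,300 = 36.5% — meets 38% limit
LTV = 409,100/575,000 = 71.1% ≤ 90%
Credit 732 → row 715–759; LTV 71.1% → column 60.01–73%. Grid cell → 8.225%.

8.225%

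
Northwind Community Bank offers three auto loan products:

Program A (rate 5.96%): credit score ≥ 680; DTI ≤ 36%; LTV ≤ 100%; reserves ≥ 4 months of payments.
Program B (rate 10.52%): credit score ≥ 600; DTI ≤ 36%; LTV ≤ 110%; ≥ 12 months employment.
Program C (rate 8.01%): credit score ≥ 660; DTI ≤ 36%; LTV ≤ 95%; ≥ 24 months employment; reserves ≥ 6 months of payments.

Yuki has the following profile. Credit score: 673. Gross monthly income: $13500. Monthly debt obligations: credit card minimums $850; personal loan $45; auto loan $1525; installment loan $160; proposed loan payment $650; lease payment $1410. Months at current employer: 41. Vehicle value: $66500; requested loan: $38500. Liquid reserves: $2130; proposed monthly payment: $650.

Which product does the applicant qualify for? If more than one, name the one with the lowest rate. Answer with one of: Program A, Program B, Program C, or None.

Total debts = (850 + 45 + 1,525 + 160 + 650 + 1,410) = 4,640; DTI = 4,640/13,500 = 34.4%.
LTV = 38,500/66,500 = 57.9%.
Reserves = 2,130/650 = 3.3 months.
Program A: score 673 < 680; DTI 34.4% ≤ 36%; LTV 57.9% ≤ 100%; reserves 3.3 < 4 mo → does not qualify.
Program B: score 673 ≥ 600; DTI 34.4% ≤ 36%; LTV 57.9% ≤ 110%; employment 41 ≥ 12 mo → qualifies.
Program C: score 673 ≥ 660; DTI 34.4% ≤ 36%; LTV 57.9% ≤ 95%; employment 41 ≥ 24 mo; reserves 3.3 < 6 mo → does not qualify.

Program B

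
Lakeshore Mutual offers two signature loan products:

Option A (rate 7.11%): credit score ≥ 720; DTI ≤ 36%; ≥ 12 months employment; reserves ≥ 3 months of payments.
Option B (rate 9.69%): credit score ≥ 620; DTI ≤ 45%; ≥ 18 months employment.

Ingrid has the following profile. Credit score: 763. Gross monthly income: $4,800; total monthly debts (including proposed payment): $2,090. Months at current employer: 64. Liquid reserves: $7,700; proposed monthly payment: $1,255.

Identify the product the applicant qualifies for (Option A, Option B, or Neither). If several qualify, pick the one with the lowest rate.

DTI = 2,090/4,800 = 43.5%.
Reserves = 7,700/1,255 = 6.1 months.
Option A: score 763 ≥ 720; DTI 43.5% > 36%; employment 64 ≥ 12 mo; reserves 6.1 ≥ 3 mo → does not qualify.
Option B: score 763 ≥ 620; DTI 43.5% ≤ 45%; employment 64 ≥ 18 mo → qualifies.

Option B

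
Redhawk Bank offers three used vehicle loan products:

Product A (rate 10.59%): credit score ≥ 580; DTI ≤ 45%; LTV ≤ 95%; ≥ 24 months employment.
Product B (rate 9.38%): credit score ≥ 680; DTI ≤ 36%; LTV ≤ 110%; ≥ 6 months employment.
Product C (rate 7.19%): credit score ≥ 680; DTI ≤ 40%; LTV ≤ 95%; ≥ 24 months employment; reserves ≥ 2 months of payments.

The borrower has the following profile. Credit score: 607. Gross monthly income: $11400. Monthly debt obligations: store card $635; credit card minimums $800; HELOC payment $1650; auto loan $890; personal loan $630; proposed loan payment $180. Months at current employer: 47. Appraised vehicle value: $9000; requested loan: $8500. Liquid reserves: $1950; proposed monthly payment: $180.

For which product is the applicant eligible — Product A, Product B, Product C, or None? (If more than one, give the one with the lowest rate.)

Product A

Total debts = (635 + 800 + 1,650 + 890 + 630 + 180) = 4,785; DTI = 4,785/11,400 = 42%.
LTV = 8,500/9,000 = 94.4%.
Reserves = 1,950/180 = 10.8 months.
Product A: score 607 ≥ 580; DTI 42% ≤ 45%; LTV 94.4% ≤ 95%; employment 47 ≥ 24 mo → qualifies.
Product B: score 607 < 680; DTI 42% > 36%; LTV 94.4% ≤ 110%; employment 47 ≥ 6 mo → does not qualify.
Product C: score 607 < 680; DTI 42% > 40%; LTV 94.4% ≤ 95%; employment 47 ≥ 24 mo; reserves 10.8 ≥ 2 mo → does not qualify.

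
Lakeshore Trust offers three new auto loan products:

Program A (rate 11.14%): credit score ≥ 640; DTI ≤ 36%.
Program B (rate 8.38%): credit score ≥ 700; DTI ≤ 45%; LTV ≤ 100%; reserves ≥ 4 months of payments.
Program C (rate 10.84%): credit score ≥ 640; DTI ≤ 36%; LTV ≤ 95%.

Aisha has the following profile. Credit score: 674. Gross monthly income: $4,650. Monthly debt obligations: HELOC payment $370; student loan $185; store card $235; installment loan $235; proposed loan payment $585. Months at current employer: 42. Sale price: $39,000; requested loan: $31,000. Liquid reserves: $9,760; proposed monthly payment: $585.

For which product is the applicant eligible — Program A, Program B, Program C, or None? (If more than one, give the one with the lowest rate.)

Program C

Total debts = (370 + 185 + 235 + 235 + 585) = 1,610; DTI = 1,610/4,650 = 34.6%.
LTV = 31,000/39,000 = 79.5%.
Reserves = 9,760/585 = 16.7 months.
Program A: score 674 ≥ 640; DTI 34.6% ≤ 36% → qualifies.
Program B: score 674 < 700; DTI 34.6% ≤ 45%; LTV 79.5% ≤ 100%; reserves 16.7 ≥ 4 mo → does not qualify.
Program C: score 674 ≥ 640; DTI 34.6% ≤ 36%; LTV 79.5% ≤ 95% → qualifies.
Qualifying: Program A, Program C. Lowest rate is 10.84% → Program C.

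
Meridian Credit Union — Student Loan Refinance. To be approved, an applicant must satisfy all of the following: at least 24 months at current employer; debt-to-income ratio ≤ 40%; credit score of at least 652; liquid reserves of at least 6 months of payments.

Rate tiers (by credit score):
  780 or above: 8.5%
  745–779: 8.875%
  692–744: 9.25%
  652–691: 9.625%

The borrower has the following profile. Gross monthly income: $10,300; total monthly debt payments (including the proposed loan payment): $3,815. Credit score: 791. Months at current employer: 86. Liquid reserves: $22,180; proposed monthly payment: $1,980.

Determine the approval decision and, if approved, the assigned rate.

Approved at 8.5%

Credit score 791 ≥ 652 (meets minimum)
DTI = 3,815/10,300 = 37% ≤ 40%
Reserves = 22,180/1,980 = 11.2 months ≥ 6
Employment 86 ≥ 24 months
All requirements met. Score 791 falls in the 780 or above tier → 8.5%.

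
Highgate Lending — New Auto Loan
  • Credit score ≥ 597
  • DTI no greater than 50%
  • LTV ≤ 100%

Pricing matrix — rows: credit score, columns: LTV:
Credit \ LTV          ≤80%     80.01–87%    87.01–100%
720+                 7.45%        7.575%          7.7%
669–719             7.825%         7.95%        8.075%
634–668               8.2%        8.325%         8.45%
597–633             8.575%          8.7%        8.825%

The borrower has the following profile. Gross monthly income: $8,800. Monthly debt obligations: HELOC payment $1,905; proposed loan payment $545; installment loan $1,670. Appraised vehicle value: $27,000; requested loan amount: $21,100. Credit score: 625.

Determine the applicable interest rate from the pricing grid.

8.575%

Credit score 625 ≥ 597; Total monthly debts = (1,905 + 545 + 1,670) = 4,120. DTI = 4,120/8,800 = 46.8% ≤ 50%
LTV = 21,100/27,000 = 78.1% ≤ 100%
Credit 625 → row 597–633; LTV 78.1% → column ≤80%. Grid cell → 8.575%.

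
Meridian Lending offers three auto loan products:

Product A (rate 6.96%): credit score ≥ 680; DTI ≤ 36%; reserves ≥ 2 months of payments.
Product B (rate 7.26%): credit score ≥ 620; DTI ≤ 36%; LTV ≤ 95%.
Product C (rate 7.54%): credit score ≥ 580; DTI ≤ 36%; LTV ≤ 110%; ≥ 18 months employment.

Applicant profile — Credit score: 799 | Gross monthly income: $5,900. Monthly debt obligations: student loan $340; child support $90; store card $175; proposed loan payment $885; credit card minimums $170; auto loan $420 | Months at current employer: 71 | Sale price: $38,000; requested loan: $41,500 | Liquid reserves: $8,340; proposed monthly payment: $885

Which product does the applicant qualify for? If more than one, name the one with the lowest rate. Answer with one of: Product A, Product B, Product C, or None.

Product A

Total debts = (340 + 90 + 175 + 885 + 170 + 420) = 2,080; DTI = 2,080/5,900 = 35.3%.
LTV = 41,500/38,000 = 109.2%.
Reserves = 8,340/885 = 9.4 months.
Product A: score 799 ≥ 680; DTI 35.3% ≤ 36%; reserves 9.4 ≥ 2 mo → qualifies.
Product B: score 799 ≥ 620; DTI 35.3% ≤ 36%; LTV 109.2% > 95% → does not qualify.
Product C: score 799 ≥ 580; DTI 35.3% ≤ 36%; LTV 109.2% ≤ 110%; employment 71 ≥ 18 mo → qualifies.
Qualifying: Product A, Product C. Lowest rate is 6.96% → Product A.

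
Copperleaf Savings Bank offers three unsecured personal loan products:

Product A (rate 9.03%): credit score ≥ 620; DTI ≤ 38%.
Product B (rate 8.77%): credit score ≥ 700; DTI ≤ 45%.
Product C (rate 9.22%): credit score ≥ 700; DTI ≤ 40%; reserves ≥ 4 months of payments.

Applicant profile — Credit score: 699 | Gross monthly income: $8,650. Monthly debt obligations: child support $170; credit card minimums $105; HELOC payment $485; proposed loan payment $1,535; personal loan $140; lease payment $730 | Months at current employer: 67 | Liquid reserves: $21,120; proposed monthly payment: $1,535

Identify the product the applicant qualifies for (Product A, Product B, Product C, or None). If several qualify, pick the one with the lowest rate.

Total debts = (170 + 105 + 485 + 1,535 + 140 + 730) = 3,165; DTI = 3,165/8,650 = 36.6%.
Reserves = 21,120/1,535 = 13.8 months.
Product A: score 699 ≥ 620; DTI 36.6% ≤ 38% → qualifies.
Product B: score 699 < 700; DTI 36.6% ≤ 45% → does not qualify.
Product C: score 699 < 700; DTI 36.6% ≤ 40%; reserves 13.8 ≥ 4 mo → does not qualify.

Product A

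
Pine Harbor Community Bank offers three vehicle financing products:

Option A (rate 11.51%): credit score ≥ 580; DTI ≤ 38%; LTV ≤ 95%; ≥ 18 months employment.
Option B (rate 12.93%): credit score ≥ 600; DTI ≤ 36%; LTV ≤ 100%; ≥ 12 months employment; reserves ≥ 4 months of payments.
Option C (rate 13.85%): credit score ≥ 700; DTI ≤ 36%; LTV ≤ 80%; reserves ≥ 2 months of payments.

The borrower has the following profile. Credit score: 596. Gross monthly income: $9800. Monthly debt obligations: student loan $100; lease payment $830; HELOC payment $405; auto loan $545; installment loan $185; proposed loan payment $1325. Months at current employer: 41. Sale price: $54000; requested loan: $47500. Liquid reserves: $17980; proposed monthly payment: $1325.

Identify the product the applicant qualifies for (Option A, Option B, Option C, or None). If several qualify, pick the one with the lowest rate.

Option A

Total debts = (100 + 830 + 405 + 545 + 185 + 1,325) = 3,390; DTI = 3,390/9,800 = 34.6%.
LTV = 47,500/54,000 = 88%.
Reserves = 17,980/1,325 = 13.6 months.
Option A: score 596 ≥ 580; DTI 34.6% ≤ 38%; LTV 88% ≤ 95%; employment 41 ≥ 18 mo → qualifies.
Option B: score 596 < 600; DTI 34.6% ≤ 36%; LTV 88% ≤ 100%; employment 41 ≥ 12 mo; reserves 13.6 ≥ 4 mo → does not qualify.
Option C: score 596 < 700; DTI 34.6% ≤ 36%; LTV 88% > 80%; reserves 13.6 ≥ 2 mo → does not qualify.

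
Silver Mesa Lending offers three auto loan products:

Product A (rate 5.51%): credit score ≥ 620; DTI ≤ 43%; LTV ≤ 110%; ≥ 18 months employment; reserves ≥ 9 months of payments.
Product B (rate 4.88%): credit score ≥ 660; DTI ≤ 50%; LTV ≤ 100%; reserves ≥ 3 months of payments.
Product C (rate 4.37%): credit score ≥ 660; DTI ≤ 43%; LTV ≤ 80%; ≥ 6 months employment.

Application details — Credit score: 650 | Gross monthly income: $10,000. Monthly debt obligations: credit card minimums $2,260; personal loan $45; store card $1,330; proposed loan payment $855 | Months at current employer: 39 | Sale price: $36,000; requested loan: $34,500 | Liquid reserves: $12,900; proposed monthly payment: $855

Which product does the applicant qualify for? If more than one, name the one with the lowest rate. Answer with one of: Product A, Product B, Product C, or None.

Total debts = (2,260 + 45 + 1,330 + 855) = 4,490; DTI = 4,490/10,000 = 44.9%.
LTV = 34,500/36,000 = 95.8%.
Reserves = 12,900/855 = 15.1 months.
Product A: score 650 ≥ 620; DTI 44.9% > 43%; LTV 95.8% ≤ 110%; employment 39 ≥ 18 mo; reserves 15.1 ≥ 9 mo → does not qualify.
Product B: score 650 < 660; DTI 44.9% ≤ 50%; LTV 95.8% ≤ 100%; reserves 15.1 ≥ 3 mo → does not qualify.
Product C: score 650 < 660; DTI 44.9% > 43%; LTV 95.8% > 80%; employment 39 ≥ 6 mo → does not qualify.

None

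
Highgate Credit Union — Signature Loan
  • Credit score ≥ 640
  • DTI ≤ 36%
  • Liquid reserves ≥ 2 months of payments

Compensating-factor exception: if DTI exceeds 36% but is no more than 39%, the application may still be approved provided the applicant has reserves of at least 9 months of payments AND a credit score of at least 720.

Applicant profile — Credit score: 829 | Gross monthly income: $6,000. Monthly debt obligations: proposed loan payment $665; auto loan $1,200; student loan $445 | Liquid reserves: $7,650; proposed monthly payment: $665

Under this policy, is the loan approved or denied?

Credit score 829 ≥ 640 (meets base)
Total debts = (665 + 1,200 + 445) = 2,310. DTI: 2,310 ÷ 6,000 = 38.5%, over the 36% base limit.
Liquid reserves cover 7,650/665 = 11.5 months — ≥ 2 required
DTI 38.5% is within the 36%–39% exception band; checking compensating factors.
Override check — reserves: 11.5 mo (ok); score: 829 (ok).
Both override conditions satisfied; DTI exception granted.

Approved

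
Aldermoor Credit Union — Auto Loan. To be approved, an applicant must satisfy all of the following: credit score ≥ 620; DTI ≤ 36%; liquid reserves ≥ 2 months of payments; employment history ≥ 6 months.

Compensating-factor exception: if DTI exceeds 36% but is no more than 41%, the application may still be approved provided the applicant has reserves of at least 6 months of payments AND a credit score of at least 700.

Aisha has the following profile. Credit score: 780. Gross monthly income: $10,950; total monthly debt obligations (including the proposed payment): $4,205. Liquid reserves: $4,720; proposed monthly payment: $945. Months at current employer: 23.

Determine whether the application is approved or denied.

Credit score 780 ≥ 620 (meets base)
DTI = 4,205/10,950 = 38.4% > 36% — standard DTI limit exceeded.
Reserves: 4,720 ÷ 945 = 5.0 months (meets 2-month minimum)
Employment 23 ≥ 6 months
DTI 38.4% is within the 36%–41% exception band; checking compensating factors.
Override check — reserves: 5.0 mo (short of 6); score: 780 (ok).
Override conditions not both satisfied; exception does not apply.

Denied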